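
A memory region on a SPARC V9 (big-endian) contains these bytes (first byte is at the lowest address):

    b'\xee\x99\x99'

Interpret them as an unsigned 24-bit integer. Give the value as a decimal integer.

15636889

Big-endian: lowest address holds the most-significant byte.
The bytes are already most-significant first: 0xEE9999.
0xEE9999 = 15636889.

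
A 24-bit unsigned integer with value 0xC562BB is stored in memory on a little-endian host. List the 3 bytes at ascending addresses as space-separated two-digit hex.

BB 62 C5

Split into bytes (most-significant first): C5 62 BB.
Little-endian stores the least-significant byte at the lowest address.
So at ascending addresses the bytes are BB 62 C5.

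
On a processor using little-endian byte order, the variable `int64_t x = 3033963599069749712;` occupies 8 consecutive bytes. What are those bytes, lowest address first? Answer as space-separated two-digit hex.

3033963599069749712 in hexadecimal, padded to 64 bits, is 0x2A1ACDD19804A1D0.
Split into bytes (most-significant first): 2A 1A CD D1 98 04 A1 D0.
Little-endian stores the least-significant byte at the lowest address.
So at ascending addresses the bytes are D0 A1 04 98 D1 CD 1A 2A.

D0 A1 04 98 D1 CD 1A 2A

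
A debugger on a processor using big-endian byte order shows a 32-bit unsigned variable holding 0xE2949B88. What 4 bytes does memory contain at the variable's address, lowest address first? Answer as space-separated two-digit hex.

E2 94 9B 88

Split into bytes (most-significant first): E2 94 9B 88.
Big-endian: lowest address holds the most-significant byte.
So the memory order matches the most-significant-first order: E2 94 9B 88.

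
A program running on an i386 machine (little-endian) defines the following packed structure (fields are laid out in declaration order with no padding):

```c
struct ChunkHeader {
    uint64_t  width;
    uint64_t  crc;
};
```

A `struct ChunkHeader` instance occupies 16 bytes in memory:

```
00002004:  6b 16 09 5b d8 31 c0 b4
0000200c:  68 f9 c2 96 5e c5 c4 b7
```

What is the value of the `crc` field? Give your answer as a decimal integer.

13241925814423058792

`crc` follows `width` (8 bytes), so it starts at byte offset 8 and occupies 8 bytes.
Bytes at offsets 8..15: 68 F9 C2 96 5E C5 C4 B7.
Little-endian stores the least-significant byte at the lowest address.
Reassemble most-significant byte first: B7 C4 C5 5E 96 C2 F9 68 → 0xB7C4C55E96C2F968.
0xB7C4C55E96C2F968 = 13241925814423058792.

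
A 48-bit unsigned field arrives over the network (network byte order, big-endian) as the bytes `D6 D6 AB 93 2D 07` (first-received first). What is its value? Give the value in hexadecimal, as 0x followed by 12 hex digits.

0xD6D6AB932D07

Big-endian stores the most-significant byte at the lowest address.
The bytes are already most-significant first: 0xD6D6AB932D07.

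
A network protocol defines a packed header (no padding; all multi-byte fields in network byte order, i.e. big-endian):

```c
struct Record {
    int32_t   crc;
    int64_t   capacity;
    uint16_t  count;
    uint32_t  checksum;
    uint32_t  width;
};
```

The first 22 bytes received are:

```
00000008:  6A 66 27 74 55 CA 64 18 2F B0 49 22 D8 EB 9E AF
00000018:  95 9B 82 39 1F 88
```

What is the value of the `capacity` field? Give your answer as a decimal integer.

6181863493561501986

`capacity` follows `crc` (4 bytes), so it starts at byte offset 4 and occupies 8 bytes.
Bytes at offsets 4..11: 55 CA 64 18 2F B0 49 22.
In big-endian order the high byte comes first in memory.
The bytes are already most-significant first: 0x55CA64182FB04922.
0x55CA64182FB04922 = 6181863493561501986.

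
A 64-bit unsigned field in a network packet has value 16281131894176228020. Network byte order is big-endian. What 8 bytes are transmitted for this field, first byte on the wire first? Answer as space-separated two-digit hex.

16281131894176228020 in hexadecimal, padded to 64 bits, is 0xE1F2333255A822B4.
Split into bytes (most-significant first): E1 F2 33 32 55 A8 22 B4.
Big-endian: lowest address holds the most-significant byte.
So the memory order matches the most-significant-first order: E1 F2 33 32 55 A8 22 B4.

E1 F2 33 32 55 A8 22 B4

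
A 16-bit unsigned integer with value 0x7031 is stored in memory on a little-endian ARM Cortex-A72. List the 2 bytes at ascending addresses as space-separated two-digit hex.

Split into bytes (most-significant first): 70 31.
In little-endian order the low byte comes first in memory.
So at ascending addresses the bytes are 31 70.

31 70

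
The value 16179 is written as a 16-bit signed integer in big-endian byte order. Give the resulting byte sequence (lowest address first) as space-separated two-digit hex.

3F 33

16179 in hexadecimal, padded to 16 bits, is 0x3F33.
Split into bytes (most-significant first): 3F 33.
In big-endian order the high byte comes first in memory.
So the memory order matches the most-significant-first order: 3F 33.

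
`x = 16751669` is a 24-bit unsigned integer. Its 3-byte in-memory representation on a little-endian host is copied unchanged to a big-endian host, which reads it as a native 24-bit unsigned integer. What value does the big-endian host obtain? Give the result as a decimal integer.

16751669 in 24-bit hexadecimal is 0xFF9C35.
Stored little-endian, the bytes at ascending addresses are 35 9C FF.
Read back as big-endian, the last byte is least significant, giving 0x359CFF.
0x359CFF = 3513599.

3513599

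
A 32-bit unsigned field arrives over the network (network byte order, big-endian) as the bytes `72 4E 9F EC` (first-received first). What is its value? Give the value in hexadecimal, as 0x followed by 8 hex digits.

0x724E9FEC

Big-endian stores the most-significant byte at the lowest address.
The bytes are already most-significant first: 0x724E9FEC.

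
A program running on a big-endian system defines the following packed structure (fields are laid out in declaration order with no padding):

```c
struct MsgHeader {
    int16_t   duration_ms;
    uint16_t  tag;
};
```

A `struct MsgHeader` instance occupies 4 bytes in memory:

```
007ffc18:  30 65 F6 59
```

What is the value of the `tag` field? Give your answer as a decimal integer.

63065

`tag` follows `duration_ms` (2 bytes), so it starts at byte offset 2 and occupies 2 bytes.
Bytes at offsets 2..3: F6 59.
Big-endian stores the most-significant byte at the lowest address.
The bytes are already most-significant first: 0xF659.
0xF659 = 63065.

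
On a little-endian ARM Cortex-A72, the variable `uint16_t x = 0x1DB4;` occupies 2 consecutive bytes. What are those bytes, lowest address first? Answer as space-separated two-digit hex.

Split into bytes (most-significant first): 1D B4.
Little-endian: lowest address holds the least-significant byte.
So at ascending addresses the bytes are B4 1D.

B4 1D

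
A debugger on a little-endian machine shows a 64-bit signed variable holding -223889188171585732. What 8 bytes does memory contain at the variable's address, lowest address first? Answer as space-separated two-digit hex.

Two's complement of -223889188171585732 in 64 bits: 223889188171585732 = 0x031B6A07CA0498C4; invert → 0xFCE495F835FB673B; add 1 → 0xFCE495F835FB673C.
Split into bytes (most-significant first): FC E4 95 F8 35 FB 67 3C.
In little-endian order the low byte comes first in memory.
So at ascending addresses the bytes are 3C 67 FB 35 F8 95 E4 FC.

3C 67 FB 35 F8 95 E4 FC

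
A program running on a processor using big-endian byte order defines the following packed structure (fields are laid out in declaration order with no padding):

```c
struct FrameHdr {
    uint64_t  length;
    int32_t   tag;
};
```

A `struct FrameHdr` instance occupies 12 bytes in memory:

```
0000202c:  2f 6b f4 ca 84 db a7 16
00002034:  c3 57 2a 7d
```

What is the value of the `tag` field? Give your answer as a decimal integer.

-1017697667

`tag` follows `length` (8 bytes), so it starts at byte offset 8 and occupies 4 bytes.
Bytes at offsets 8..11: C3 57 2A 7D.
Big-endian stores the most-significant byte at the lowest address.
The bytes are already most-significant first: 0xC3572A7D.
Top bit is set, so as a signed 32-bit value this is 0xC3572A7D − 2^32 = -1017697667.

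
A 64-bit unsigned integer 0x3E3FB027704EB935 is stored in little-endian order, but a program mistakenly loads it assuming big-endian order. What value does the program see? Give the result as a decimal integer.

3871211598310817598

Stored little-endian, the bytes at ascending addresses are 35 B9 4E 70 27 B0 3F 3E.
Read back as big-endian, the last byte is least significant, giving 0x35B94E7027B03F3E.
0x35B94E7027B03F3E = 3871211598310817598.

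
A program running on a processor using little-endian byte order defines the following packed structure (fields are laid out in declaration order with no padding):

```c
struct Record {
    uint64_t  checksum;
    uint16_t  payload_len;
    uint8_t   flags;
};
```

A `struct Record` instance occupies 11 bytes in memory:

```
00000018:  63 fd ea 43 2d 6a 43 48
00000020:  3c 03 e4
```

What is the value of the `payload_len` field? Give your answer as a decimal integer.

`payload_len` follows `checksum` (8 bytes), so it starts at byte offset 8 and occupies 2 bytes.
Bytes at offsets 8..9: 3C 03.
Little-endian: lowest address holds the least-significant byte.
Reassemble most-significant byte first: 03 3C → 0x033C.
0x033C = 828.

828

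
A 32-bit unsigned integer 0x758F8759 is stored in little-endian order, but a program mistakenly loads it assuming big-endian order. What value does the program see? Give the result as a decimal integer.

1502056309

Stored little-endian, the bytes at ascending addresses are 59 87 8F 75.
Read back as big-endian, the last byte is least significant, giving 0x59878F75.
0x59878F75 = 1502056309.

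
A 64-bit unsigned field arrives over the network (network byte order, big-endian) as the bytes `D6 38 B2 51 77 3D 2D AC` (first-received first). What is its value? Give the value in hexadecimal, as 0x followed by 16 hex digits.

0xD638B251773D2DAC

Big-endian: lowest address holds the most-significant byte.
The bytes are already most-significant first: 0xD638B251773D2DAC.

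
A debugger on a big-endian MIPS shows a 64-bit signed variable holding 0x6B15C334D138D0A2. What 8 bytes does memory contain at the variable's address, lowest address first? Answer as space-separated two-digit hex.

6B 15 C3 34 D1 38 D0 A2

Split into bytes (most-significant first): 6B 15 C3 34 D1 38 D0 A2.
Big-endian: lowest address holds the most-significant byte.
So the memory order matches the most-significant-first order: 6B 15 C3 34 D1 38 D0 A2.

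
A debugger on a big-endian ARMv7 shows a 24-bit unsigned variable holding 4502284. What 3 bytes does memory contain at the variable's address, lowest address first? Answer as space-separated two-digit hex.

44 B3 0C

4502284 in hexadecimal, padded to 24 bits, is 0x44B30C.
Split into bytes (most-significant first): 44 B3 0C.
In big-endian order the high byte comes first in memory.
So the memory order matches the most-significant-first order: 44 B3 0C.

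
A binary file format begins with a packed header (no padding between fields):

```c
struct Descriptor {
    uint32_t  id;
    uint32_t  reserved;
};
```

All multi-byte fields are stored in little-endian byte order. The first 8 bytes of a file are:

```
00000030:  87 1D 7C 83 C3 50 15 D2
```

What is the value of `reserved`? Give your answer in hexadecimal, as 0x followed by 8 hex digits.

0xD21550C3

`reserved` follows `id` (4 bytes), so it starts at byte offset 4 and occupies 4 bytes.
Bytes at offsets 4..7: C3 50 15 D2.
Little-endian stores the least-significant byte at the lowest address.
Reassemble most-significant byte first: D2 15 50 C3 → 0xD21550C3.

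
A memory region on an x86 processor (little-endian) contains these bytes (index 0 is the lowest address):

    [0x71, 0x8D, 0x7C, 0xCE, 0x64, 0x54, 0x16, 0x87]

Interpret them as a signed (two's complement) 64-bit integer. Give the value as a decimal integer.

-8712683637163913871

Little-endian stores the least-significant byte at the lowest address.
Reassemble most-significant byte first: 87 16 54 64 CE 7C 8D 71 → 0x87165464CE7C8D71.
Top bit is set, so as a signed 64-bit value this is 0x87165464CE7C8D71 − 2^64 = -8712683637163913871.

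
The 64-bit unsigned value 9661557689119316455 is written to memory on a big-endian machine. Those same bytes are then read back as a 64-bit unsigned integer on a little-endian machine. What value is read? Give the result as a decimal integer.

9661557689119316455 in 64-bit hexadecimal is 0x8614BF8774E699E7.
Stored big-endian, the bytes at ascending addresses are 86 14 BF 87 74 E6 99 E7.
Read back as little-endian, the first byte is least significant, giving 0xE799E67487BF1486.
0xE799E67487BF1486 = 16688623282366125190.

16688623282366125190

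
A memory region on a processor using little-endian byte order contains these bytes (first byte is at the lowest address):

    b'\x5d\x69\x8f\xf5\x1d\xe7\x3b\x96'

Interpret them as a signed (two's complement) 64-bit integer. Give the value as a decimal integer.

-7621243828534548131

Little-endian stores the least-significant byte at the lowest address.
Reassemble most-significant byte first: 96 3B E7 1D F5 8F 69 5D → 0x963BE71DF58F695D.
Top bit is set, so as a signed 64-bit value this is 0x963BE71DF58F695D − 2^64 = -7621243828534548131.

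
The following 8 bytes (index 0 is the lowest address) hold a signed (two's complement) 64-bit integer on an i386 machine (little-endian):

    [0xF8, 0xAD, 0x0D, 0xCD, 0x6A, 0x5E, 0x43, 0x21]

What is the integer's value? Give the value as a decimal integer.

2396863239491005944

Little-endian: lowest address holds the least-significant byte.
Reassemble most-significant byte first: 21 43 5E 6A CD 0D AD F8 → 0x21435E6ACD0DADF8.
0x21435E6ACD0DADF8 = 2396863239491005944.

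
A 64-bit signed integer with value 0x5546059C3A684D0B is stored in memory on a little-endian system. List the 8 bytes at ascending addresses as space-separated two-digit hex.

0B 4D 68 3A 9C 05 46 55

Split into bytes (most-significant first): 55 46 05 9C 3A 68 4D 0B.
Little-endian stores the least-significant byte at the lowest address.
So at ascending addresses the bytes are 0B 4D 68 3A 9C 05 46 55.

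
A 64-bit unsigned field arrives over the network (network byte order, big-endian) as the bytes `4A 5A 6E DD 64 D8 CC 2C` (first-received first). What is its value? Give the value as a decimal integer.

Big-endian: lowest address holds the most-significant byte.
The bytes are already most-significant first: 0x4A5A6EDD64D8CC2C.
0x4A5A6EDD64D8CC2C = 5357716603869383724.

5357716603869383724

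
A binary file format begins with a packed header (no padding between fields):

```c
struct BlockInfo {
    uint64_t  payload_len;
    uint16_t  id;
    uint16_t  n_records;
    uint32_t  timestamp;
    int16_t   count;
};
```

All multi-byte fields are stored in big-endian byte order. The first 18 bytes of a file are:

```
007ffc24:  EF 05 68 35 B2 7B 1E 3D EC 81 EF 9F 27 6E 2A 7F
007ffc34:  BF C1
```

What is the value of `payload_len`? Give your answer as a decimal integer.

`payload_len` is the first field, at byte offset 0, occupying 8 bytes.
Bytes at offsets 0..7: EF 05 68 35 B2 7B 1E 3D.
Big-endian: lowest address holds the most-significant byte.
The bytes are already most-significant first: 0xEF056835B27B1E3D.
0xEF056835B27B1E3D = 17223286929785298493.

17223286929785298493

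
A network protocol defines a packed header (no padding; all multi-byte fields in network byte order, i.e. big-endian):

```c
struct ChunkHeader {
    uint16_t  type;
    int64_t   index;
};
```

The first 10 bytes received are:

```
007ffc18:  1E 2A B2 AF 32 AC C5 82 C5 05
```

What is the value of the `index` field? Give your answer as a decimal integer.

`index` follows `type` (2 bytes), so it starts at byte offset 2 and occupies 8 bytes.
Bytes at offsets 2..9: B2 AF 32 AC C5 82 C5 05.
In big-endian order the high byte comes first in memory.
The bytes are already most-significant first: 0xB2AF32ACC582C505.
Top bit is set, so as a signed 64-bit value this is 0xB2AF32ACC582C505 − 2^64 = -5571178496404568827.

-5571178496404568827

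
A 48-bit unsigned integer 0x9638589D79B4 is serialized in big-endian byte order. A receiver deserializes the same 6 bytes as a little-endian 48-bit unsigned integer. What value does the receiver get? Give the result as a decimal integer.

198434423847062

Stored big-endian, the bytes at ascending addresses are 96 38 58 9D 79 B4.
Read back as little-endian, the first byte is least significant, giving 0xB4799D583896.
0xB4799D583896 = 198434423847062.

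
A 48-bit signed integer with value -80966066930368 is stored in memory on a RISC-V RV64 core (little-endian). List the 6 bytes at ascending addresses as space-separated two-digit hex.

40 7D 57 9E 5C B6

Two's complement of -80966066930368 in 48 bits: 80966066930368 = 0x49A361A882C0; invert → 0xB65C9E577D3F; add 1 → 0xB65C9E577D40.
Split into bytes (most-significant first): B6 5C 9E 57 7D 40.
In little-endian order the low byte comes first in memory.
So at ascending addresses the bytes are 40 7D 57 9E 5C B6.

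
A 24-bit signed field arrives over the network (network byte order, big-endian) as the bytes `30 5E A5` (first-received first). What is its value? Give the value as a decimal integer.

3169957

Big-endian: lowest address holds the most-significant byte.
The bytes are already most-significant first: 0x305EA5.
0x305EA5 = 3169957.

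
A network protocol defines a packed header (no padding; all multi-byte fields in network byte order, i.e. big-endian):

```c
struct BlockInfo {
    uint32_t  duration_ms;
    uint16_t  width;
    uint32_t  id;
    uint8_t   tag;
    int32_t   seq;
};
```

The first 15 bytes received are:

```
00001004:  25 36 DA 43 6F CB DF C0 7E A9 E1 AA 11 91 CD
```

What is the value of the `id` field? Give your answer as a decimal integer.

3753934505

`id` follows `duration_ms` (4 B), `width` (2 B), so it starts at offset 4 + 2 = 6 and occupies 4 bytes.
Bytes at offsets 6..9: DF C0 7E A9.
Big-endian: lowest address holds the most-significant byte.
The bytes are already most-significant first: 0xDFC07EA9.
0xDFC07EA9 = 3753934505.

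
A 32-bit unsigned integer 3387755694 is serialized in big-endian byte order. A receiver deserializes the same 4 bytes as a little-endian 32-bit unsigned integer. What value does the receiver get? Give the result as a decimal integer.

3387755694 in 32-bit hexadecimal is 0xC9ED0CAE.
Stored big-endian, the bytes at ascending addresses are C9 ED 0C AE.
Read back as little-endian, the first byte is least significant, giving 0xAE0CEDC9.
0xAE0CEDC9 = 2920082889.

2920082889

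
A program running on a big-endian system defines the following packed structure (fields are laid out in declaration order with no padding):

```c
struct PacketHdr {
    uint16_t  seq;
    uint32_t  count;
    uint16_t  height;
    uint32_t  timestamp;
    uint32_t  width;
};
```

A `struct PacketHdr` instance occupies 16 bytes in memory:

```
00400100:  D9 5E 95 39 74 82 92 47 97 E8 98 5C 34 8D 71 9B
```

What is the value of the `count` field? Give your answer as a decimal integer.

2503570562

`count` follows `seq` (2 bytes), so it starts at byte offset 2 and occupies 4 bytes.
Bytes at offsets 2..5: 95 39 74 82.
In big-endian order the high byte comes first in memory.
The bytes are already most-significant first: 0x95397482.
0x95397482 = 2503570562.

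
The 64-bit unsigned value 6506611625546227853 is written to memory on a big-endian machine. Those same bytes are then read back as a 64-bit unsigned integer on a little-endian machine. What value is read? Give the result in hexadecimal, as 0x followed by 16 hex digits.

6506611625546227853 in 64-bit hexadecimal is 0x5A4C20CCC81C208D.
Stored big-endian, the bytes at ascending addresses are 5A 4C 20 CC C8 1C 20 8D.
Read back as little-endian, the first byte is least significant, giving 0x8D201CC8CC204C5A.

0x8D201CC8CC204C5A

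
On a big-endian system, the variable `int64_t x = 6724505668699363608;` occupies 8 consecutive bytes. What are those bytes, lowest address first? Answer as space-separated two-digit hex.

6724505668699363608 in hexadecimal, padded to 64 bits, is 0x5D523E4718ED1918.
Split into bytes (most-significant first): 5D 52 3E 47 18 ED 19 18.
Big-endian stores the most-significant byte at the lowest address.
So the memory order matches the most-significant-first order: 5D 52 3E 47 18 ED 19 18.

5D 52 3E 47 18 ED 19 18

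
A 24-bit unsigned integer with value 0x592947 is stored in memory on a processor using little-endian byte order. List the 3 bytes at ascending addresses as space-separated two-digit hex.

47 29 59

Split into bytes (most-significant first): 59 29 47.
Little-endian stores the least-significant byte at the lowest address.
So at ascending addresses the bytes are 47 29 59.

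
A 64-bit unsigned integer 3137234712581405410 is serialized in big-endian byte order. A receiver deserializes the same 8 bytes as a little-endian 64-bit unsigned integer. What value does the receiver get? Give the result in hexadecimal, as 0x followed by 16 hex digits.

3137234712581405410 in 64-bit hexadecimal is 0x2B89B2596C707AE2.
Stored big-endian, the bytes at ascending addresses are 2B 89 B2 59 6C 70 7A E2.
Read back as little-endian, the first byte is least significant, giving 0xE27A706C59B2892B.

0xE27A706C59B2892B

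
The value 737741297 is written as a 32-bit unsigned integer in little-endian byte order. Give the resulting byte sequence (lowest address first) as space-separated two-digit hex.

F1 09 F9 2B

737741297 in hexadecimal, padded to 32 bits, is 0x2BF909F1.
Split into bytes (most-significant first): 2B F9 09 F1.
Little-endian: lowest address holds the least-significant byte.
So at ascending addresses the bytes are F1 09 F9 2B.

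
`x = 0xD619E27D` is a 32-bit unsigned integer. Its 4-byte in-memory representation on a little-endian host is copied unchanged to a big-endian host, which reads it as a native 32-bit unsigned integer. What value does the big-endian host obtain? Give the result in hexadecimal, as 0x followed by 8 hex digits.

0x7DE219D6

Stored little-endian, the bytes at ascending addresses are 7D E2 19 D6.
Read back as big-endian, the last byte is least significant, giving 0x7DE219D6.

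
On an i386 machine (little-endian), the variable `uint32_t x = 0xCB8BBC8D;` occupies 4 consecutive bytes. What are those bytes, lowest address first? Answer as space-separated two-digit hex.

8D BC 8B CB

Split into bytes (most-significant first): CB 8B BC 8D.
In little-endian order the low byte comes first in memory.
So at ascending addresses the bytes are 8D BC 8B CB.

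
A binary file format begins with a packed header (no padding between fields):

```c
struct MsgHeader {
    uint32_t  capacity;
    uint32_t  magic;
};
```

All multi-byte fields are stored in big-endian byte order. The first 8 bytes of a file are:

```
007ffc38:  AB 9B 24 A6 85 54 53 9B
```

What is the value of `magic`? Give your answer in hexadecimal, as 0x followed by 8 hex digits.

0x8554539B

`magic` follows `capacity` (4 bytes), so it starts at byte offset 4 and occupies 4 bytes.
Bytes at offsets 4..7: 85 54 53 9B.
Big-endian stores the most-significant byte at the lowest address.
The bytes are already most-significant first: 0x8554539B.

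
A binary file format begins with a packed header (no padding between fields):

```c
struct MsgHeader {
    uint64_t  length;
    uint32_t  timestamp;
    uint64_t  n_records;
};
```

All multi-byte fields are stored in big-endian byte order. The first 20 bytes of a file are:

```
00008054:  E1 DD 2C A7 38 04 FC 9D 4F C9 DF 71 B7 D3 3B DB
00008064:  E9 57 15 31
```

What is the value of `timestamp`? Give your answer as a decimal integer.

`timestamp` follows `length` (8 bytes), so it starts at byte offset 8 and occupies 4 bytes.
Bytes at offsets 8..11: 4F C9 DF 71.
Big-endian: lowest address holds the most-significant byte.
The bytes are already most-significant first: 0x4FC9DF71.
0x4FC9DF71 = 1338630001.

1338630001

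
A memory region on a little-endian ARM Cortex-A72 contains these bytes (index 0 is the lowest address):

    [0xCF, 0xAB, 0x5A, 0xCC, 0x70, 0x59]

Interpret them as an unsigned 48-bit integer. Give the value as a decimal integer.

98340999703503

In little-endian order the low byte comes first in memory.
Reassemble most-significant byte first: 59 70 CC 5A AB CF → 0x5970CC5AABCF.
0x5970CC5AABCF = 98340999703503.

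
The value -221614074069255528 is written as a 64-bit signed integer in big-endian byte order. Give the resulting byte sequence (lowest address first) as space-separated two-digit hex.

FC EC AB 2C 7D DF FA 98

Two's complement of -221614074069255528 in 64 bits: 221614074069255528 = 0x031354D382200568; invert → 0xFCECAB2C7DDFFA97; add 1 → 0xFCECAB2C7DDFFA98.
Split into bytes (most-significant first): FC EC AB 2C 7D DF FA 98.
In big-endian order the high byte comes first in memory.
So the memory order matches the most-significant-first order: FC EC AB 2C 7D DF FA 98.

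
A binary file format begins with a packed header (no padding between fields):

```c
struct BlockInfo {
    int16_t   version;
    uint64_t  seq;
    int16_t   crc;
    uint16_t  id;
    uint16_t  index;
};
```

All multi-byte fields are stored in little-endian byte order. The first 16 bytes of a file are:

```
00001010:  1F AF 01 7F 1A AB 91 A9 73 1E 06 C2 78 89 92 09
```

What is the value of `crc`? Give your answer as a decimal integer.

-15866

`crc` follows `version` (2 B), `seq` (8 B), so it starts at offset 2 + 8 = 10 and occupies 2 bytes.
Bytes at offsets 10..11: 06 C2.
Little-endian stores the least-significant byte at the lowest address.
Reassemble most-significant byte first: C2 06 → 0xC206.
Top bit is set, so as a signed 16-bit value this is 0xC206 − 2^16 = -15866.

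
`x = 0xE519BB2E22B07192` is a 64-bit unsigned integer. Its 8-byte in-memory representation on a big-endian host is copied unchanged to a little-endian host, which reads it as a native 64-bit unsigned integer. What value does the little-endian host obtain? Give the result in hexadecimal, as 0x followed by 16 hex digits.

Stored big-endian, the bytes at ascending addresses are E5 19 BB 2E 22 B0 71 92.
Read back as little-endian, the first byte is least significant, giving 0x9271B0222EBB19E5.

0x9271B0222EBB19E5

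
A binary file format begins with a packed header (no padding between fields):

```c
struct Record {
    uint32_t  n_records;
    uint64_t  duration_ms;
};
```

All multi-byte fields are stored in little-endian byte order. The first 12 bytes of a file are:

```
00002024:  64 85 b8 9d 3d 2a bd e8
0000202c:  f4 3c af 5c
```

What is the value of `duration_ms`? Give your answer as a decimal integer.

`duration_ms` follows `n_records` (4 bytes), so it starts at byte offset 4 and occupies 8 bytes.
Bytes at offsets 4..11: 3D 2A BD E8 F4 3C AF 5C.
Little-endian stores the least-significant byte at the lowest address.
Reassemble most-significant byte first: 5C AF 3C F4 E8 BD 2A 3D → 0x5CAF3CF4E8BD2A3D.
0x5CAF3CF4E8BD2A3D = 6678623794988132925.

6678623794988132925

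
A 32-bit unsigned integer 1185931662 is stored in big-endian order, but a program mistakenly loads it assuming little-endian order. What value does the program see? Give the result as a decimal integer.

1185931662 in 32-bit hexadecimal is 0x46AFE18E.
Stored big-endian, the bytes at ascending addresses are 46 AF E1 8E.
Read back as little-endian, the first byte is least significant, giving 0x8EE1AF46.
0x8EE1AF46 = 2397155142.

2397155142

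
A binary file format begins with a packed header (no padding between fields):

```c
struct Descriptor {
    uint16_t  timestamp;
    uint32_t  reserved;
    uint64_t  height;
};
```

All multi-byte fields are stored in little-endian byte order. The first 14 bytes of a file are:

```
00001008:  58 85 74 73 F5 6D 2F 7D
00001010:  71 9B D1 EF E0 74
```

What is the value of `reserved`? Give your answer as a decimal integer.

`reserved` follows `timestamp` (2 bytes), so it starts at byte offset 2 and occupies 4 bytes.
Bytes at offsets 2..5: 74 73 F5 6D.
In little-endian order the low byte comes first in memory.
Reassemble most-significant byte first: 6D F5 73 74 → 0x6DF57374.
0x6DF57374 = 1844802420.

1844802420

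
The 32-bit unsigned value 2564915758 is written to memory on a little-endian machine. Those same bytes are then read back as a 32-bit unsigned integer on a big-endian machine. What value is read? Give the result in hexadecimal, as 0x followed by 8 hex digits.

2564915758 in 32-bit hexadecimal is 0x98E1822E.
Stored little-endian, the bytes at ascending addresses are 2E 82 E1 98.
Read back as big-endian, the last byte is least significant, giving 0x2E82E198.

0x2E82E198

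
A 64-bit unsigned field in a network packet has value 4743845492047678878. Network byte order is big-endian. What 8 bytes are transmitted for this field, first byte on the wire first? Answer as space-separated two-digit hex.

41 D5 86 57 4E D7 0D 9E

4743845492047678878 in hexadecimal, padded to 64 bits, is 0x41D586574ED70D9E.
Split into bytes (most-significant first): 41 D5 86 57 4E D7 0D 9E.
Big-endian stores the most-significant byte at the lowest address.
So the memory order matches the most-significant-first order: 41 D5 86 57 4E D7 0D 9E.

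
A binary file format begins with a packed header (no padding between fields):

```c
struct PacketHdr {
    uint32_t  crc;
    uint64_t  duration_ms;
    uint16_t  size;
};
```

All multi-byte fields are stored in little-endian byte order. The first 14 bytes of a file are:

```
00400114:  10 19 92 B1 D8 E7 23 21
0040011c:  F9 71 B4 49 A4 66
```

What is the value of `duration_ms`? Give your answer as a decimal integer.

`duration_ms` follows `crc` (4 bytes), so it starts at byte offset 4 and occupies 8 bytes.
Bytes at offsets 4..11: D8 E7 23 21 F9 71 B4 49.
In little-endian order the low byte comes first in memory.
Reassemble most-significant byte first: 49 B4 71 F9 21 23 E7 D8 → 0x49B471F92123E7D8.
0x49B471F92123E7D8 = 5310995175393454040.

5310995175393454040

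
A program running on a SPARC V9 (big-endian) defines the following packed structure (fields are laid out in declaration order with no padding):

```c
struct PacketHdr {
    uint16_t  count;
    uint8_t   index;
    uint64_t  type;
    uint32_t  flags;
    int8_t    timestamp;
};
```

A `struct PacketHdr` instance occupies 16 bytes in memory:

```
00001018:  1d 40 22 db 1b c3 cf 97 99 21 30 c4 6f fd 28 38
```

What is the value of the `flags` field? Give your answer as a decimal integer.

`flags` follows `count` (2 B), `index` (1 B), `type` (8 B), so it starts at offset 2 + 1 + 8 = 11 and occupies 4 bytes.
Bytes at offsets 11..14: C4 6F FD 28.
In big-endian order the high byte comes first in memory.
The bytes are already most-significant first: 0xC46FFD28.
0xC46FFD28 = 3295673640.

3295673640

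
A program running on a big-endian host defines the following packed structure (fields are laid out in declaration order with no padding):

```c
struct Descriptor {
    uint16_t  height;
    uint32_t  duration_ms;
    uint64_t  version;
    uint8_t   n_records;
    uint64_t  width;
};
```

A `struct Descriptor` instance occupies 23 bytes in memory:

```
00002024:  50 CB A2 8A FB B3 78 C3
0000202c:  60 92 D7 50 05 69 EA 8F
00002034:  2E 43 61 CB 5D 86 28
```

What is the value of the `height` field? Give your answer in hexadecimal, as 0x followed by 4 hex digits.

0x50CB

`height` is the first field, at byte offset 0, occupying 2 bytes.
Bytes at offsets 0..1: 50 CB.
Big-endian stores the most-significant byte at the lowest address.
The bytes are already most-significant first: 0x50CB.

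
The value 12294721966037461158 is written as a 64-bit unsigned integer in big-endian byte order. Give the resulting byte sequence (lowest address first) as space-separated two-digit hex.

12294721966037461158 in hexadecimal, padded to 64 bits, is 0xAA9FA07CE5DAE8A6.
Split into bytes (most-significant first): AA 9F A0 7C E5 DA E8 A6.
Big-endian: lowest address holds the most-significant byte.
So the memory order matches the most-significant-first order: AA 9F A0 7C E5 DA E8 A6.

AA 9F A0 7C E5 DA E8 A6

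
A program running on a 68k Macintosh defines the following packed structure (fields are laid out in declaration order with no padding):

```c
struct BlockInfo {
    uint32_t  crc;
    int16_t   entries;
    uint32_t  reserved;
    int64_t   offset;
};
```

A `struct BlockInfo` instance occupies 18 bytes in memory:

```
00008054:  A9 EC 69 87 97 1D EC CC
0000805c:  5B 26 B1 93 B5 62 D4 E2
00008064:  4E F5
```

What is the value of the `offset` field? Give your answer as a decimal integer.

-5650973671336816907

`offset` follows `crc` (4 B), `entries` (2 B), `reserved` (4 B), so it starts at offset 4 + 2 + 4 = 10 and occupies 8 bytes.
Bytes at offsets 10..17: B1 93 B5 62 D4 E2 4E F5.
Big-endian: lowest address holds the most-significant byte.
The bytes are already most-significant first: 0xB193B562D4E24EF5.
Top bit is set, so as a signed 64-bit value this is 0xB193B562D4E24EF5 − 2^64 = -5650973671336816907.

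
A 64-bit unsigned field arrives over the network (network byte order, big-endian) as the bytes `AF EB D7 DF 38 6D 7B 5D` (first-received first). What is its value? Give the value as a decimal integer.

12676462929888770909

In big-endian order the high byte comes first in memory.
The bytes are already most-significant first: 0xAFEBD7DF386D7B5D.
0xAFEBD7DF386D7B5D = 12676462929888770909.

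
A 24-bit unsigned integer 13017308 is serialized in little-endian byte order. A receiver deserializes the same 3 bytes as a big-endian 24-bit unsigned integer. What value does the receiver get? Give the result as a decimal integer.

14459078

13017308 in 24-bit hexadecimal is 0xC6A0DC.
Stored little-endian, the bytes at ascending addresses are DC A0 C6.
Read back as big-endian, the last byte is least significant, giving 0xDCA0C6.
0xDCA0C6 = 14459078.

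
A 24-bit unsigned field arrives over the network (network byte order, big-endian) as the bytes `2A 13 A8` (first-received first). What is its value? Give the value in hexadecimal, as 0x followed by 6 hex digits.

Big-endian stores the most-significant byte at the lowest address.
The bytes are already most-significant first: 0x2A13A8.

0x2A13A8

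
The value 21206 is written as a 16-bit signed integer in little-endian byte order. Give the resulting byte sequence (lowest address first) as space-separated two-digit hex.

21206 in hexadecimal, padded to 16 bits, is 0x52D6.
Split into bytes (most-significant first): 52 D6.
In little-endian order the low byte comes first in memory.
So at ascending addresses the bytes are D6 52.

D6 52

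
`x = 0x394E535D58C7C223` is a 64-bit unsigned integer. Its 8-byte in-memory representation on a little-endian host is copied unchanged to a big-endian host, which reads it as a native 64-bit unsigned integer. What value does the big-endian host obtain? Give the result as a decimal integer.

Stored little-endian, the bytes at ascending addresses are 23 C2 C7 58 5D 53 4E 39.
Read back as big-endian, the last byte is least significant, giving 0x23C2C7585D534E39.
0x23C2C7585D534E39 = 2576841119146135097.

2576841119146135097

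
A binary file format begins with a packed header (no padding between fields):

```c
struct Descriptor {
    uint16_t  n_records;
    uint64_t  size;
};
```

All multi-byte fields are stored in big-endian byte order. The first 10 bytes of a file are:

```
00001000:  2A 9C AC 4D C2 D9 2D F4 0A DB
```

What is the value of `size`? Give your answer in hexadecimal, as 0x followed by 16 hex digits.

`size` follows `n_records` (2 bytes), so it starts at byte offset 2 and occupies 8 bytes.
Bytes at offsets 2..9: AC 4D C2 D9 2D F4 0A DB.
In big-endian order the high byte comes first in memory.
The bytes are already most-significant first: 0xAC4DC2D92DF40ADB.

0xAC4DC2D92DF40ADB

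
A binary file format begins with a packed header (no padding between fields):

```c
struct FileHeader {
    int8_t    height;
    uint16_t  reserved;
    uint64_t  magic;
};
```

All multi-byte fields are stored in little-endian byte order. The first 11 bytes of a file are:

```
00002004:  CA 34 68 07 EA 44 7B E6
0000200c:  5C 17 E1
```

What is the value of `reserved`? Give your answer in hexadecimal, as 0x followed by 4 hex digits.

`reserved` follows `height` (1 byte), so it starts at byte offset 1 and occupies 2 bytes.
Bytes at offsets 1..2: 34 68.
Little-endian stores the least-significant byte at the lowest address.
Reassemble most-significant byte first: 68 34 → 0x6834.

0x6834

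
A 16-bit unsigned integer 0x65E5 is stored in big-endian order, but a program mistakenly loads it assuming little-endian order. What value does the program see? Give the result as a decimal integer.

58725

Stored big-endian, the bytes at ascending addresses are 65 E5.
Read back as little-endian, the first byte is least significant, giving 0xE565.
0xE565 = 58725.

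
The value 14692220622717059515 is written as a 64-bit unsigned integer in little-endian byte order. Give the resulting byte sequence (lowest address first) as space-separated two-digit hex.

BB 01 B8 4A D0 40 E5 CB

14692220622717059515 in hexadecimal, padded to 64 bits, is 0xCBE540D04AB801BB.
Split into bytes (most-significant first): CB E5 40 D0 4A B8 01 BB.
In little-endian order the low byte comes first in memory.
So at ascending addresses the bytes are BB 01 B8 4A D0 40 E5 CB.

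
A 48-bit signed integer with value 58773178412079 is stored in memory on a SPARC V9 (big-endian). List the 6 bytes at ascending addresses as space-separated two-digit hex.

35 74 32 6B EC 2F

58773178412079 in hexadecimal, padded to 48 bits, is 0x3574326BEC2F.
Split into bytes (most-significant first): 35 74 32 6B EC 2F.
Big-endian stores the most-significant byte at the lowest address.
So the memory order matches the most-significant-first order: 35 74 32 6B EC 2F.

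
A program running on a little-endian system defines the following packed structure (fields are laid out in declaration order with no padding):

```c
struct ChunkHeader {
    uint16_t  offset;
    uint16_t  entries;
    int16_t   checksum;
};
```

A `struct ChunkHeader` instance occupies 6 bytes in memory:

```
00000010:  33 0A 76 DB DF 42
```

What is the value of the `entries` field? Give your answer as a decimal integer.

`entries` follows `offset` (2 bytes), so it starts at byte offset 2 and occupies 2 bytes.
Bytes at offsets 2..3: 76 DB.
In little-endian order the low byte comes first in memory.
Reassemble most-significant byte first: DB 76 → 0xDB76.
0xDB76 = 56182.

56182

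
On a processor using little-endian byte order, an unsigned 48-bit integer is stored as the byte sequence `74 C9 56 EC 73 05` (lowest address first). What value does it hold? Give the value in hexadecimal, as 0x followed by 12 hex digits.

Little-endian: lowest address holds the least-significant byte.
Reassemble most-significant byte first: 05 73 EC 56 C9 74 → 0x0573EC56C974.

0x0573EC56C974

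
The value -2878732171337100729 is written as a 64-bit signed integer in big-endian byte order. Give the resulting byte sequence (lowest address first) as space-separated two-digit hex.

D8 0C B0 57 A3 F6 92 47

Two's complement of -2878732171337100729 in 64 bits: 2878732171337100729 = 0x27F34FA85C096DB9; invert → 0xD80CB057A3F69246; add 1 → 0xD80CB057A3F69247.
Split into bytes (most-significant first): D8 0C B0 57 A3 F6 92 47.
Big-endian stores the most-significant byte at the lowest address.
So the memory order matches the most-significant-first order: D8 0C B0 57 A3 F6 92 47.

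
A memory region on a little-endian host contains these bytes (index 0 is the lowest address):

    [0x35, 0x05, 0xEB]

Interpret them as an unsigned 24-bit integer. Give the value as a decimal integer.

15402293

Little-endian: lowest address holds the least-significant byte.
Reassemble most-significant byte first: EB 05 35 → 0xEB0535.
0xEB0535 = 15402293.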